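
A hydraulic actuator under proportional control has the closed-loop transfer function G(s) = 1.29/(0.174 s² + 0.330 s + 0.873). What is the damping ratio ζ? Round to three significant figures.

Dividing through by 0.174: denominator becomes s² + 1.897 s + 5.017.
So ω_n = √5.017 = 2.24 rad/s and ζ = 1.897/(2·2.24) = 0.423.

ζ ≈ 0.423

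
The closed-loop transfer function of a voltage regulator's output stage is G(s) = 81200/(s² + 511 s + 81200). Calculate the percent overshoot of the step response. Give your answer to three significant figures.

%OS ≈ 0.173%

ω_n = √81200 = 285 rad/s; ζ = 511/(2·285) = 0.897.
%OS = 100 e^{−πζ/√(1−ζ²)} with ζ = 0.897 gives 0.173%.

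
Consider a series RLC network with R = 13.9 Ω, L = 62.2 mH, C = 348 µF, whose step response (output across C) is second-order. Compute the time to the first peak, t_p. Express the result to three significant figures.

t_p ≈ 0.0171 s

For a series RLC circuit (capacitor voltage as output), ω_n = 1/√(LC) = 1/√(62.2 mH · 348 µF) = 215 rad/s.
ζ = (R/2)·√(C/L) = (13.9/2)·√(348 µF/62.2 mH) = 0.520.
The damped frequency ω_d = ω_n√(1−ζ²) = 184 rad/s. t_p = π/ω_d = 0.0171 s.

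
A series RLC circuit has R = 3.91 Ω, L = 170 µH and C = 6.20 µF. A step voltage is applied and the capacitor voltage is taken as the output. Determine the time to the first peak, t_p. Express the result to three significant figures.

For a series RLC circuit (capacitor voltage as output), ω_n = 1/√(LC) = 1/√(170 µH · 6.20 µF) = 30800 rad/s.
ζ = (R/2)·√(C/L) = (3.91/2)·√(6.20 µF/170 µH) = 0.373.
ω_d = ω_n√(1−ζ²) = 28600 rad/s. t_p = π/ω_d = 0.000110 s.

t_p ≈ 0.000110 s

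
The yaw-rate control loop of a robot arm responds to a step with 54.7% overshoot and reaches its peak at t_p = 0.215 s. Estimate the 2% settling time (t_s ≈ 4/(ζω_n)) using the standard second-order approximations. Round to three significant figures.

The overshoot fixes ζ = −ln(OS)/√(π²+ln²(OS)) = 0.189.
t_p = π/ω_d ⇒ ω_d = 14.6 rad/s; then ω_n = ω_d/√(1−ζ²) = 14.9 rad/s.
t_s ≈ 4/(ζω_n) = 4/(0.189·14.9) = 1.43 s.

t_s ≈ 1.43 s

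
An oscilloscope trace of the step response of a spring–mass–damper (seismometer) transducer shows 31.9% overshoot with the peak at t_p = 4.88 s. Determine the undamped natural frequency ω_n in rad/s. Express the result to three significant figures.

ω_n ≈ 0.685 rad/s

ζ from %OS: ζ = |ln 0.319|/√(π²+ln²0.319) = 0.342.
t_p = π/ω_d ⇒ ω_d = 0.644 rad/s; then ω_n = ω_d/√(1−ζ²) = 0.685 rad/s.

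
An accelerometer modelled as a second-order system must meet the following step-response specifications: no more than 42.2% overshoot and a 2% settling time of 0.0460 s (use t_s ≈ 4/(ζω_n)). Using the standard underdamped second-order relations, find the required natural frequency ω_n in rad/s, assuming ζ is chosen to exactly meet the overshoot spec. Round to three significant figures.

From %OS = 100·exp(−πζ/√(1−ζ²)), invert to get ζ = −ln(OS)/√(π² + ln²(OS)) with OS = 0.422.
−ln 0.422 = 0.8627, so ζ = 0.8627/√(π² + 0.7443) = 0.265.
From t_s ≈ 4/(ζω_n): ω_n = 4/(ζ·t_s) = 4/(0.265·0.0460) = 328 rad/s.

ω_n ≈ 328 rad/s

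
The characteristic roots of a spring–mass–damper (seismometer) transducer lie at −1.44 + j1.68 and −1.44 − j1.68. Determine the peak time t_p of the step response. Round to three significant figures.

t_p = π/ω_d with ω_d = 1.68 (the imaginary part), so t_p = 1.87 s.

t_p ≈ 1.87 s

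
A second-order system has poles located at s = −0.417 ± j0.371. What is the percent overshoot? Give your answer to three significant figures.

With σ = 0.417, ω_d = 0.371: ω_n = √(σ²+ω_d²) = 0.558 rad/s, ζ = σ/ω_n = 0.747.
%OS = 100 e^{−πζ/√(1−ζ²)} with ζ = 0.747 gives 2.93%.

%OS ≈ 2.93%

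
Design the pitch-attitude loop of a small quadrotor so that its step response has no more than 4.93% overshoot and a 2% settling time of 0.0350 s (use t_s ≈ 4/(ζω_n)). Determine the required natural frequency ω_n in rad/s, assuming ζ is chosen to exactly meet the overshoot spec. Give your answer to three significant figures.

ω_n ≈ 165 rad/s

Inverting the overshoot relation: ζ = |ln 0.0493|/√(π² + ln²0.0493) = 0.692.
Then ω_n = 4/(ζ t_s) = 4/(0.692 × 0.0350) = 165 rad/s.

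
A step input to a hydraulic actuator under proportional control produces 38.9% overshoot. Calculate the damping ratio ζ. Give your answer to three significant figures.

ζ ≈ 0.288

Inverting the overshoot relation: ζ = |ln 0.389|/√(π² + ln²0.389) = 0.288.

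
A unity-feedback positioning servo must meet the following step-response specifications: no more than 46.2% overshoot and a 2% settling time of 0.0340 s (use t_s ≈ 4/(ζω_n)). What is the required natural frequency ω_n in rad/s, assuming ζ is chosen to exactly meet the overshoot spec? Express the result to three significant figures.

ζ = −ln(OS)/√(π² + (ln OS)²). With OS = 0.462, ln OS = −0.7722 and ζ = 0.7722/3.235 = 0.239.
Then ω_n = 4/(ζ t_s) = 4/(0.239 × 0.0340) = 493 rad/s.

ω_n ≈ 493 rad/s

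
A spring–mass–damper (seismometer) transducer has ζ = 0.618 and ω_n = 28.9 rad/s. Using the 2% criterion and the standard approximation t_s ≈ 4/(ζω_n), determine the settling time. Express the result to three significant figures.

t_s ≈ 4/(ζω_n) = 4/(0.618 × 28.9) = 0.224 s.

t_s ≈ 0.224 s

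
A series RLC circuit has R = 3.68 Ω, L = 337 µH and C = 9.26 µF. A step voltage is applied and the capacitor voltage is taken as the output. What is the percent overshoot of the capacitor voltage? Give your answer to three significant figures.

For a series RLC circuit (capacitor voltage as output), ω_n = 1/√(LC) = 1/√(337 µH · 9.26 µF) = 17900 rad/s.
ζ = (R/2)·√(C/L) = (3.68/2)·√(9.26 µF/337 µH) = 0.305.
Overshoot: exp(−π·0.305/√(1−0.305²)) = 0.366, i.e. 36.6%.

%OS ≈ 36.6%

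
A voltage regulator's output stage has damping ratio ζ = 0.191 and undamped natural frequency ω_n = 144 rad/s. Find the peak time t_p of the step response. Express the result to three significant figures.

The damped frequency is ω_d = ω_n√(1−ζ²) = 144·√(1−0.0365) = 141 rad/s.
Peak time t_p = π/ω_d = π/141 = 0.0222 s.

t_p ≈ 0.0222 s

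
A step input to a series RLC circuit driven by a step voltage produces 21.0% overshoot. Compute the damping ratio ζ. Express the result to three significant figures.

ζ ≈ 0.445

Inverting the overshoot relation: ζ = |ln 0.210|/√(π² + ln²0.210) = 0.445.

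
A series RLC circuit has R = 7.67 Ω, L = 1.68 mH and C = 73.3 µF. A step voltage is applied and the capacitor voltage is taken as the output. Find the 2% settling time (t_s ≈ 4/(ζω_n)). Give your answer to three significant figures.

For a series RLC circuit (capacitor voltage as output), ω_n = 1/√(LC) = 1/√(1.68 mH · 73.3 µF) = 2850 rad/s.
ζ = (R/2)·√(C/L) = (7.67/2)·√(73.3 µF/1.68 mH) = 0.801.
t_s ≈ 4/(ζω_n) = 0.00175 s.

t_s ≈ 0.00175 s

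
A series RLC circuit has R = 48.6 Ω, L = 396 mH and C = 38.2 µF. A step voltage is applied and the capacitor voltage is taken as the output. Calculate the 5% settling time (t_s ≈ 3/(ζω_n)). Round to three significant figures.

For a series RLC circuit (capacitor voltage as output), ω_n = 1/√(LC) = 1/√(396 mH · 38.2 µF) = 257 rad/s.
ζ = (R/2)·√(C/L) = (48.6/2)·√(38.2 µF/396 mH) = 0.239.
t_s ≈ 3/(ζω_n) = 0.0489 s.

t_s ≈ 0.0489 s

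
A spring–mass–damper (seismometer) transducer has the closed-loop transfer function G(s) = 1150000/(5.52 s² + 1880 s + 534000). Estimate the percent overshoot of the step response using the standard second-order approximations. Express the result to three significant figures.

Dividing through by 5.52: denominator becomes s² + 340.6 s + 96740.
So ω_n = √96740 = 311 rad/s and ζ = 340.6/(2·311) = 0.548.
Overshoot: exp(−π·0.548/√(1−0.548²)) = 0.128, i.e. 12.8%.

%OS ≈ 12.8%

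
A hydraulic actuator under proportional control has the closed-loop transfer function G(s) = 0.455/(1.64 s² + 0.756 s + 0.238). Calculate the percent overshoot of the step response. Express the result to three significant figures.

%OS ≈ 9.19%

Dividing through by 1.64: denominator becomes s² + 0.4610 s + 0.1451.
So ω_n = √0.1451 = 0.381 rad/s and ζ = 0.4610/(2·0.381) = 0.605.
%OS = 100·exp(−πζ/√(1−ζ²)) = 9.19%.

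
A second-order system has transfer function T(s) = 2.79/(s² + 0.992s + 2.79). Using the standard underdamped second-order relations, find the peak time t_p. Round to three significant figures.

t_p ≈ 1.97 s

Matching coefficients with s² + 2ζω_n s + ω_n² gives ω_n² = 2.79 ⇒ ω_n = 1.67 rad/s, and ζ = 0.992/(2ω_n) = 0.297.
ω_d = ω_n√(1−ζ²) = 1.59 rad/s. Then t_p = π/ω_d = 1.97 s.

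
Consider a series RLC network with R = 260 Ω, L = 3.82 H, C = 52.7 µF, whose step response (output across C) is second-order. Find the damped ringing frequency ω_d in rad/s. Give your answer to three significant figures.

For a series RLC circuit (capacitor voltage as output), ω_n = 1/√(LC) = 1/√(3.82 H · 52.7 µF) = 70.5 rad/s.
ζ = (R/2)·√(C/L) = (260/2)·√(52.7 µF/3.82 H) = 0.483.
The damped frequency ω_d = ω_n√(1−ζ²) = 61.7 rad/s.

ω_d ≈ 61.7 rad/s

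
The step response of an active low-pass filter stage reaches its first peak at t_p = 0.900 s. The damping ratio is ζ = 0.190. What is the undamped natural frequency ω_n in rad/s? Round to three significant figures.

Peak time t_p = π/ω_d, so ω_d = π/t_p = π/0.900 = 3.49 rad/s.
ω_n = ω_d/√(1−ζ²) = 3.49/√0.964 = 3.56 rad/s.

ω_n ≈ 3.56 rad/s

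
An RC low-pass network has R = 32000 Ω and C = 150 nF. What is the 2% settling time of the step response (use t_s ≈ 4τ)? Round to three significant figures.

t_s ≈ 0.0192 s

τ = RC = 32000 × 150 nF = 0.00480 s.
t_s ≈ 4τ = 0.0192 s.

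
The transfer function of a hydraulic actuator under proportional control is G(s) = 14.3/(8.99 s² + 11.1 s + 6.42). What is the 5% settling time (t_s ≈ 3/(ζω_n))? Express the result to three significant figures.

Dividing through by 8.99: denominator becomes s² + 1.235 s + 0.7141.
So ω_n = √0.7141 = 0.845 rad/s and ζ = 1.235/(2·0.845) = 0.731.
t_s ≈ 3/(ζω_n) = 4.86 s.

t_s ≈ 4.86 s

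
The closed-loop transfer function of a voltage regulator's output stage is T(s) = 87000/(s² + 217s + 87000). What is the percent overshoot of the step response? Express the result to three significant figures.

%OS ≈ 28.9%

Matching coefficients with s² + 2ζω_n s + ω_n² gives ω_n² = 87000 ⇒ ω_n = 295 rad/s, and ζ = 217/(2ω_n) = 0.368.
%OS = 100 e^{−πζ/√(1−ζ²)} with ζ = 0.368 gives 28.9%.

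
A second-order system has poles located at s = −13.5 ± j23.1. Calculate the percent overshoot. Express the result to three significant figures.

%OS ≈ 15.9%

|pole| = ω_n = √(13.5² + 23.1²) = 26.8 rad/s; ζ = cos θ = σ/ω_n = 0.505.
%OS = 100·exp(−πζ/√(1−ζ²)) = 15.9%.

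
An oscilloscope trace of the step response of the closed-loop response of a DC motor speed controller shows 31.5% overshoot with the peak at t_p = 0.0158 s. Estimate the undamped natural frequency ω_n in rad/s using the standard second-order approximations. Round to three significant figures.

ω_n ≈ 212 rad/s

The overshoot fixes ζ = −ln(OS)/√(π²+ln²(OS)) = 0.345.
From t_p = π/ω_d, ω_d = π/0.0158 = 199 rad/s, so ω_n = ω_d/√(1−ζ²) = 212 rad/s.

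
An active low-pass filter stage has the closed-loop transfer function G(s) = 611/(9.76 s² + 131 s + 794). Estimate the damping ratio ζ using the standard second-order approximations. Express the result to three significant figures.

ζ ≈ 0.744

Dividing through by 9.76: denominator becomes s² + 13.42 s + 81.35.
So ω_n = √81.35 = 9.02 rad/s and ζ = 13.42/(2·9.02) = 0.744.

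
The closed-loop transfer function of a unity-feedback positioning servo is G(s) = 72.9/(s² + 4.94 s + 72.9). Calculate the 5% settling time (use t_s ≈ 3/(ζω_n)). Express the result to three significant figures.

Comparing the denominator to s² + 2ζω_n s + ω_n²: ω_n = √72.9 = 8.54 rad/s, and 2ζω_n = 4.94 so ζ = 4.94/(2·8.54) = 0.289.
t_s ≈ 3/(ζω_n) = 3/(0.289·8.54) = 1.21 s.

t_s ≈ 1.21 s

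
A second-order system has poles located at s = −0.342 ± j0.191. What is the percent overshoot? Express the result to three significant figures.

%OS ≈ 0.361%

|pole| = ω_n = √(0.342² + 0.191²) = 0.392 rad/s; ζ = cos θ = σ/ω_n = 0.873.
%OS = 100·exp(−πζ/√(1−ζ²)) = 0.361%.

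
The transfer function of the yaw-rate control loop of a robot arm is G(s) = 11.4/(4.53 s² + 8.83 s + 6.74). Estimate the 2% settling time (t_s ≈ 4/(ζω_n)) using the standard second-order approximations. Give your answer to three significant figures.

t_s ≈ 4.10 s

Dividing through by 4.53: denominator becomes s² + 1.949 s + 1.488.
So ω_n = √1.488 = 1.22 rad/s and ζ = 1.949/(2·1.22) = 0.799.
t_s ≈ 4/(ζω_n) = 4.10 s.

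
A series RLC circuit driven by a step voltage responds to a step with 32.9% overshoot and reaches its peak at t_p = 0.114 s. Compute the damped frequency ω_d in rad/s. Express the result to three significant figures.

t_p = π/ω_d, so ω_d = π/0.114 = 27.6 rad/s.

ω_d ≈ 27.6 rad/s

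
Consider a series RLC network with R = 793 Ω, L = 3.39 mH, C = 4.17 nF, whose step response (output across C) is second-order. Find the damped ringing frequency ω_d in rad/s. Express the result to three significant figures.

For a series RLC circuit (capacitor voltage as output), ω_n = 1/√(LC) = 1/√(3.39 mH · 4.17 nF) = 266000 rad/s.
ζ = (R/2)·√(C/L) = (793/2)·√(4.17 nF/3.39 mH) = 0.440.
ω_d = ω_n√(1−ζ²) = 239000 rad/s.

ω_d ≈ 239000 rad/s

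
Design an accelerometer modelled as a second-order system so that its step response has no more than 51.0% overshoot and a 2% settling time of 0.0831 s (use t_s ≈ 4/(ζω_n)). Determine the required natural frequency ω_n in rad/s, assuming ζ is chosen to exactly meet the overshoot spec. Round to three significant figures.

ω_n ≈ 230 rad/s

From %OS = 100·exp(−πζ/√(1−ζ²)), invert to get ζ = −ln(OS)/√(π² + ln²(OS)) with OS = 0.510.
−ln 0.510 = 0.6733, so ζ = 0.6733/√(π² + 0.4534) = 0.210.
Then ω_n = 4/(ζ t_s) = 4/(0.210 × 0.0831) = 230 rad/s.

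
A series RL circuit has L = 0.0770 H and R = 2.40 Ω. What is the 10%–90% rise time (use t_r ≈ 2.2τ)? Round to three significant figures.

t_r ≈ 0.0706 s

τ = L/R = 0.0770/2.40 = 0.0321 s.
t_r ≈ 2.2τ = 0.0706 s.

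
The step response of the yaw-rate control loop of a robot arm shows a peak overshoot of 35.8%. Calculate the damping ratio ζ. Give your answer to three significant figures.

ζ ≈ 0.311

Inverting the overshoot relation: ζ = |ln 0.358|/√(π² + ln²0.358) = 0.311.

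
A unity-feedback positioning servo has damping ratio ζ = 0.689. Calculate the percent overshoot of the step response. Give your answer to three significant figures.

For an underdamped second-order system, %OS = 100·exp(−πζ/√(1−ζ²)).
πζ/√(1−ζ²) = π·0.689/√(1−0.475) = 2.987, so %OS = 100·e^(−2.987) = 5.05%.

%OS ≈ 5.05%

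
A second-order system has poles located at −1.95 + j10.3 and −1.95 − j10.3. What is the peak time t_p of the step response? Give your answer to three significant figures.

t_p = π/ω_d with ω_d = 10.3 (the imaginary part), so t_p = 0.305 s.

t_p ≈ 0.305 s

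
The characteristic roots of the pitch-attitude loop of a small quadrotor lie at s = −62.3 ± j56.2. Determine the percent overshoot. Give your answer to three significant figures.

With σ = 62.3, ω_d = 56.2: ω_n = √(σ²+ω_d²) = 83.9 rad/s, ζ = σ/ω_n = 0.743.
Overshoot: exp(−π·0.743/√(1−0.743²)) = 0.0307, i.e. 3.07%.

%OS ≈ 3.07%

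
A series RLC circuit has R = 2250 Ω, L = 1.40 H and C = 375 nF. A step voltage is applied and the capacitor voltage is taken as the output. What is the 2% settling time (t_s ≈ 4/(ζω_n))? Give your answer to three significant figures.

For a series RLC circuit (capacitor voltage as output), ω_n = 1/√(LC) = 1/√(1.40 H · 375 nF) = 1380 rad/s.
ζ = (R/2)·√(C/L) = (2250/2)·√(375 nF/1.40 H) = 0.582.
t_s ≈ 4/(ζω_n) = 0.00498 s.

t_s ≈ 0.00498 s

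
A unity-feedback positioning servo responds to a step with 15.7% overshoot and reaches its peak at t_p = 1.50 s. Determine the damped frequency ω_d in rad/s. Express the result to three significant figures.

ω_d ≈ 2.09 rad/s

t_p = π/ω_d, so ω_d = π/1.50 = 2.09 rad/s.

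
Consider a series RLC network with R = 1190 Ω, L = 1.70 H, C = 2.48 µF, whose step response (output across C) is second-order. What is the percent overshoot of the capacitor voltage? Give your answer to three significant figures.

For a series RLC circuit (capacitor voltage as output), ω_n = 1/√(LC) = 1/√(1.70 H · 2.48 µF) = 487 rad/s.
ζ = (R/2)·√(C/L) = (1190/2)·√(2.48 µF/1.70 H) = 0.719.
%OS = 100·exp(−πζ/√(1−ζ²)) = 3.89%.

%OS ≈ 3.89%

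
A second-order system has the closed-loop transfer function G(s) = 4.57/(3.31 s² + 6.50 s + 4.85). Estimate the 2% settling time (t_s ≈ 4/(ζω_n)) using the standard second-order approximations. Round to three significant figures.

t_s ≈ 4.07 s

Dividing through by 3.31: denominator becomes s² + 1.964 s + 1.465.
So ω_n = √1.465 = 1.21 rad/s and ζ = 1.964/(2·1.21) = 0.811.
t_s ≈ 4/(ζω_n) = 4.07 s.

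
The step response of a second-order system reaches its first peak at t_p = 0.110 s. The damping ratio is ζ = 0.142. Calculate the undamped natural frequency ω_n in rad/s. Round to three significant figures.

Peak time t_p = π/ω_d, so ω_d = π/t_p = π/0.110 = 28.6 rad/s.
ω_n = ω_d/√(1−ζ²) = 28.6/√0.980 = 28.9 rad/s.

ω_n ≈ 28.9 rad/s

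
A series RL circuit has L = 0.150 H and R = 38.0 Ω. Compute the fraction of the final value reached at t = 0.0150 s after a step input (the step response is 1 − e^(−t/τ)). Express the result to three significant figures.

τ = L/R = 0.150/38.0 = 0.00395 s.
y(t)/y_∞ = 1 − e^(−t/τ) = 1 − e^(−0.0150/0.00395) = 1 − e^(−3.80) = 0.978.

y/y_∞ ≈ 0.978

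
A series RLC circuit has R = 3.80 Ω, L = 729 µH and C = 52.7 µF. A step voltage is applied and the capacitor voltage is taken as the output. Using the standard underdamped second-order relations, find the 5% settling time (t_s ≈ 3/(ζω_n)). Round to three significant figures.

t_s ≈ 0.00115 s

For a series RLC circuit (capacitor voltage as output), ω_n = 1/√(LC) = 1/√(729 µH · 52.7 µF) = 5100 rad/s.
ζ = (R/2)·√(C/L) = (3.80/2)·√(52.7 µF/729 µH) = 0.511.
t_s ≈ 3/(ζω_n) = 0.00115 s.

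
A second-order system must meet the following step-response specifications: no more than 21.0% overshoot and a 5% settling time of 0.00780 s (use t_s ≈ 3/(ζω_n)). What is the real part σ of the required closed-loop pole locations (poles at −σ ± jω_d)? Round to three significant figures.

The settling-time spec alone fixes σ = ζω_n = 3/t_s = 3/0.00780 = 385.
(Overshoot then fixes ζ = 0.445 and hence ω_d = σ·√(1−ζ²)/ζ = 774 rad/s.)

σ ≈ 385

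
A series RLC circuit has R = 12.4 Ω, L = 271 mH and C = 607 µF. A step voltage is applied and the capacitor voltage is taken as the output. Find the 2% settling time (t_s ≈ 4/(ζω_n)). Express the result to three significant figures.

t_s ≈ 0.175 s

For a series RLC circuit (capacitor voltage as output), ω_n = 1/√(LC) = 1/√(271 mH · 607 µF) = 78.0 rad/s.
ζ = (R/2)·√(C/L) = (12.4/2)·√(607 µF/271 mH) = 0.293.
t_s ≈ 4/(ζω_n) = 0.175 s.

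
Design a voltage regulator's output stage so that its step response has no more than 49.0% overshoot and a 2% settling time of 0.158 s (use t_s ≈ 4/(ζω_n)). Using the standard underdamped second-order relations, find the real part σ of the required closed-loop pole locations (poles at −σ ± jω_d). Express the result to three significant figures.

The settling-time spec alone fixes σ = ζω_n = 4/t_s = 4/0.158 = 25.3.
(Overshoot then fixes ζ = 0.221 and hence ω_d = σ·√(1−ζ²)/ζ = 111 rad/s.)

σ ≈ 25.3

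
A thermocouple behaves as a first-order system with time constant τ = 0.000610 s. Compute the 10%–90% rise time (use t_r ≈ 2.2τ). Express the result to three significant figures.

t_r ≈ 0.00134 s

t_r ≈ 2.2τ = 0.00134 s.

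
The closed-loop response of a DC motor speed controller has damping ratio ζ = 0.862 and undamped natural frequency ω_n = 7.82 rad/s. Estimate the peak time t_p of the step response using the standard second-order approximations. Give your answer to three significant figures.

The damped frequency is ω_d = ω_n√(1−ζ²) = 7.82·√(1−0.743) = 3.96 rad/s.
Peak time t_p = π/ω_d = π/3.96 = 0.793 s.

t_p ≈ 0.793 s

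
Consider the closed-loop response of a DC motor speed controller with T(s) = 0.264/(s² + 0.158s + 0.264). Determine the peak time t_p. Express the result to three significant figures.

ω_n = √0.264 = 0.514 rad/s; ζ = 0.158/(2·0.514) = 0.154.
ω_d = 0.514·√(1 − 0.154²) = 0.508 rad/s. Then t_p = π/ω_d = 6.19 s.

t_p ≈ 6.19 s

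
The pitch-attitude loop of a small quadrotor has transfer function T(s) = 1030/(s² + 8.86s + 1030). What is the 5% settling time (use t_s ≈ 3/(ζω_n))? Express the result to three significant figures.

Comparing the denominator to s² + 2ζω_n s + ω_n²: ω_n = √1030 = 32.1 rad/s, and 2ζω_n = 8.86 so ζ = 8.86/(2·32.1) = 0.138.
t_s ≈ 3/(ζω_n) = 3/(0.138·32.1) = 0.677 s.

t_s ≈ 0.677 s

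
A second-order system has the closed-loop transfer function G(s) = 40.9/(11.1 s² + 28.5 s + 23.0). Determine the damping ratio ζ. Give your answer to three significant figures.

ζ ≈ 0.892

Dividing through by 11.1: denominator becomes s² + 2.568 s + 2.072.
So ω_n = √2.072 = 1.44 rad/s and ζ = 2.568/(2·1.44) = 0.892.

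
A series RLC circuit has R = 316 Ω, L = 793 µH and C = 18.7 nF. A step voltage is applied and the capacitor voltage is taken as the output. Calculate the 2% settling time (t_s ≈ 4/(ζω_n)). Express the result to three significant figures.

For a series RLC circuit (capacitor voltage as output), ω_n = 1/√(LC) = 1/√(793 µH · 18.7 nF) = 260000 rad/s.
ζ = (R/2)·√(C/L) = (316/2)·√(18.7 nF/793 µH) = 0.767.
t_s ≈ 4/(ζω_n) = 0.0000201 s.

t_s ≈ 0.0000201 s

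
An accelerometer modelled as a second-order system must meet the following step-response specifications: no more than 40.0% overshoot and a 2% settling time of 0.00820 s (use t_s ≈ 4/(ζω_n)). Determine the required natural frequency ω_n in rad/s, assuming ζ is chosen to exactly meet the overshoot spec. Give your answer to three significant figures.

ω_n ≈ 1740 rad/s

From %OS = 100·exp(−πζ/√(1−ζ²)), invert to get ζ = −ln(OS)/√(π² + ln²(OS)) with OS = 0.400.
−ln 0.400 = 0.9163, so ζ = 0.9163/√(π² + 0.8396) = 0.280.
Then ω_n = 4/(ζ t_s) = 4/(0.280 × 0.00820) = 1740 rad/s.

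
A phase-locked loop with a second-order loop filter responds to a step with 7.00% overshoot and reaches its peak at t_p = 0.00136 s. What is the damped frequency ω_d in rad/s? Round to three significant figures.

ω_d ≈ 2310 rad/s

t_p = π/ω_d, so ω_d = π/0.00136 = 2310 rad/s.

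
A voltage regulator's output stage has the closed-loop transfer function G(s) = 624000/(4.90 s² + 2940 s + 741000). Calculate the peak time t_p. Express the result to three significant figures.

Dividing through by 4.90: denominator becomes s² + 600.0 s + 151200.
So ω_n = √151200 = 389 rad/s and ζ = 600.0/(2·389) = 0.771.
ω_d = ω_n√(1−ζ²) = 247 rad/s. t_p = π/ω_d = 0.0127 s.

t_p ≈ 0.0127 s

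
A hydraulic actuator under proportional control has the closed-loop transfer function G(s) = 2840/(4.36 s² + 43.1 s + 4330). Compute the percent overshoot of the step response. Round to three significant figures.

Dividing through by 4.36: denominator becomes s² + 9.885 s + 993.1.
So ω_n = √993.1 = 31.5 rad/s and ζ = 9.885/(2·31.5) = 0.157.
%OS = 100·exp(−πζ/√(1−ζ²)) = 60.7%.

%OS ≈ 60.7%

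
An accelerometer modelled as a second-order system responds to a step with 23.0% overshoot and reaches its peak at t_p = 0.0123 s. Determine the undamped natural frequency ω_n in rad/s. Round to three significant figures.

ω_n ≈ 282 rad/s

From the overshoot, ζ = −ln(OS)/√(π²+ln²(OS)) = 0.424.
From t_p = π/ω_d, ω_d = π/0.0123 = 255 rad/s, so ω_n = ω_d/√(1−ζ²) = 282 rad/s.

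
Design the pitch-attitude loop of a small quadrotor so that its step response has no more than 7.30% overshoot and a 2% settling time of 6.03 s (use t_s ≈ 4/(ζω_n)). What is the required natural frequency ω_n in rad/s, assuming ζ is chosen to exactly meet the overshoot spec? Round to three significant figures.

ω_n ≈ 1.04 rad/s

From %OS = 100·exp(−πζ/√(1−ζ²)), invert to get ζ = −ln(OS)/√(π² + ln²(OS)) with OS = 0.0730.
−ln 0.0730 = 2.617, so ζ = 2.617/√(π² + 6.850) = 0.640.
Then ω_n = 4/(ζ t_s) = 4/(0.640 × 6.03) = 1.04 rad/s.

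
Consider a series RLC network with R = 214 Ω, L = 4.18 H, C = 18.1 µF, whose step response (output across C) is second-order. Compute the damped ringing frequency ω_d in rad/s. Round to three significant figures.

For a series RLC circuit (capacitor voltage as output), ω_n = 1/√(LC) = 1/√(4.18 H · 18.1 µF) = 115 rad/s.
ζ = (R/2)·√(C/L) = (214/2)·√(18.1 µF/4.18 H) = 0.223.
ω_d = ω_n√(1−ζ²) = 112 rad/s.

ω_d ≈ 112 rad/s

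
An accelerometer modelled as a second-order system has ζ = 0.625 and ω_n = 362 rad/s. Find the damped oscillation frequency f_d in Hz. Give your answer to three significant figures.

ω_d = ω_n√(1−ζ²) = 362·√0.609 = 283 rad/s.
f_d = ω_d/(2π) = 45.0 Hz.

f_d ≈ 45.0 Hz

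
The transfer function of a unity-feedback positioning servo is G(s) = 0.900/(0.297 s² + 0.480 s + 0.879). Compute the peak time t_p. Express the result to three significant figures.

Dividing through by 0.297: denominator becomes s² + 1.616 s + 2.960.
So ω_n = √2.960 = 1.72 rad/s and ζ = 1.616/(2·1.72) = 0.470.
The damped frequency ω_d = ω_n√(1−ζ²) = 1.52 rad/s. t_p = π/ω_d = 2.07 s.

t_p ≈ 2.07 s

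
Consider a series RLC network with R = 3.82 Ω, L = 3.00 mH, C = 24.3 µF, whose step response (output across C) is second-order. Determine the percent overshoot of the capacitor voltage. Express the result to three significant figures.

%OS ≈ 57.8%

For a series RLC circuit (capacitor voltage as output), ω_n = 1/√(LC) = 1/√(3.00 mH · 24.3 µF) = 3700 rad/s.
ζ = (R/2)·√(C/L) = (3.82/2)·√(24.3 µF/3.00 mH) = 0.172.
%OS = 100 e^{−πζ/√(1−ζ²)} with ζ = 0.172 gives 57.8%.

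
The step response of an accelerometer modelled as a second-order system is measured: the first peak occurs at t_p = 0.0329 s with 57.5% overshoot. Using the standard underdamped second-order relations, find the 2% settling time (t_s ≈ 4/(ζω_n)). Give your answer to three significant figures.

t_s ≈ 0.238 s

From the overshoot, ζ = −ln(OS)/√(π²+ln²(OS)) = 0.173.
From t_p = π/ω_d, ω_d = π/0.0329 = 95.5 rad/s, so ω_n = ω_d/√(1−ζ²) = 97.0 rad/s.
t_s ≈ 4/(ζω_n) = 4/(0.173·97.0) = 0.238 s.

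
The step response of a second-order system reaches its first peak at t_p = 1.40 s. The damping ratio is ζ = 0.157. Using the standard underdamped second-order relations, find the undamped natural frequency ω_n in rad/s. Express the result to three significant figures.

Peak time t_p = π/ω_d, so ω_d = π/t_p = π/1.40 = 2.24 rad/s.
ω_n = ω_d/√(1−ζ²) = 2.24/√0.975 = 2.27 rad/s.

ω_n ≈ 2.27 rad/s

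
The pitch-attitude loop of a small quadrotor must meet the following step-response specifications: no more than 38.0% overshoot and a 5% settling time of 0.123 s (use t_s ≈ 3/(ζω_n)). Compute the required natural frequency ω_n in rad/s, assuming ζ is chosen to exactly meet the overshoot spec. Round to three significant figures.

ω_n ≈ 82.9 rad/s

From %OS = 100·exp(−πζ/√(1−ζ²)), invert to get ζ = −ln(OS)/√(π² + ln²(OS)) with OS = 0.380.
−ln 0.380 = 0.9676, so ζ = 0.9676/√(π² + 0.9362) = 0.294.
Then ω_n = 3/(ζ t_s) = 3/(0.294 × 0.123) = 82.9 rad/s.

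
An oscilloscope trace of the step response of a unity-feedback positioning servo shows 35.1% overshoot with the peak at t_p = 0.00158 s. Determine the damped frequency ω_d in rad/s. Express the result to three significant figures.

ω_d ≈ 1990 rad/s

t_p = π/ω_d, so ω_d = π/0.00158 = 1990 rad/s.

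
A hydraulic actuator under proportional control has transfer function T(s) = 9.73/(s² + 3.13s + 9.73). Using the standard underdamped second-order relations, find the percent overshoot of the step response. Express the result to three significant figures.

ω_n = √9.73 = 3.12 rad/s; ζ = 3.13/(2·3.12) = 0.502.
%OS = 100 e^{−πζ/√(1−ζ²)} with ζ = 0.502 gives 16.2%.

%OS ≈ 16.2%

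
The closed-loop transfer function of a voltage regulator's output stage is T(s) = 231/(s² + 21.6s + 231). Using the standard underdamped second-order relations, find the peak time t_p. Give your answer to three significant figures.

Matching coefficients with s² + 2ζω_n s + ω_n² gives ω_n² = 231 ⇒ ω_n = 15.2 rad/s, and ζ = 21.6/(2ω_n) = 0.711.
ω_d = ω_n√(1−ζ²) = 10.7 rad/s. Then t_p = π/ω_d = 0.294 s.

t_p ≈ 0.294 s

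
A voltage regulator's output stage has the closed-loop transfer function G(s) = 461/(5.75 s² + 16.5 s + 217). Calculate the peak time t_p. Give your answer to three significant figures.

t_p ≈ 0.526 s

Dividing through by 5.75: denominator becomes s² + 2.870 s + 37.74.
So ω_n = √37.74 = 6.14 rad/s and ζ = 2.870/(2·6.14) = 0.234.
The damped frequency ω_d = ω_n√(1−ζ²) = 5.97 rad/s. t_p = π/ω_d = 0.526 s.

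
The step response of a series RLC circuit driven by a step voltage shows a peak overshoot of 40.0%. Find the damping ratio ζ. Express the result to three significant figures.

Inverting the overshoot relation: ζ = |ln 0.400|/√(π² + ln²0.400) = 0.280.

ζ ≈ 0.280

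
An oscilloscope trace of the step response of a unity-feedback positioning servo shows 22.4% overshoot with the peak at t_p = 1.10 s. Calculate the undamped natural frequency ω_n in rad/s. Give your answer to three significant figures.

ω_n ≈ 3.16 rad/s

From the overshoot, ζ = −ln(OS)/√(π²+ln²(OS)) = 0.430.
From t_p = π/ω_d, ω_d = π/1.10 = 2.86 rad/s, so ω_n = ω_d/√(1−ζ²) = 3.16 rad/s.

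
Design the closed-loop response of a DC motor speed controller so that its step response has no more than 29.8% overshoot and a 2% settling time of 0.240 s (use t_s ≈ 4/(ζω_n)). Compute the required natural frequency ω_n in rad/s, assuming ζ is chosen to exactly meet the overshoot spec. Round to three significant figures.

Inverting the overshoot relation: ζ = |ln 0.298|/√(π² + ln²0.298) = 0.360.
Then ω_n = 4/(ζ t_s) = 4/(0.360 × 0.240) = 46.3 rad/s.

ω_n ≈ 46.3 rad/s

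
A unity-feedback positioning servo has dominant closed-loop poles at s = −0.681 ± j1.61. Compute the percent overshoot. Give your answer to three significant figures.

The poles are at −σ ± jω_d with σ = 0.681 and ω_d = 1.61, so ω_n = √(σ²+ω_d²) = 1.75 rad/s and ζ = σ/ω_n = 0.390.
%OS = 100 e^{−πζ/√(1−ζ²)} with ζ = 0.390 gives 26.5%.

%OS ≈ 26.5%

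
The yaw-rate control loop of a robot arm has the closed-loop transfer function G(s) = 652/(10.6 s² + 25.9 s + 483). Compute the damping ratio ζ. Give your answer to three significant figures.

Dividing through by 10.6: denominator becomes s² + 2.443 s + 45.57.
So ω_n = √45.57 = 6.75 rad/s and ζ = 2.443/(2·6.75) = 0.181.

ζ ≈ 0.181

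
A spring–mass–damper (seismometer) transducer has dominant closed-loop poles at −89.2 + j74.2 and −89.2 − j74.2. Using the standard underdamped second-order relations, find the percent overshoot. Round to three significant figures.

The poles are at −σ ± jω_d with σ = 89.2 and ω_d = 74.2, so ω_n = √(σ²+ω_d²) = 116 rad/s and ζ = σ/ω_n = 0.769.
Overshoot: exp(−π·0.769/√(1−0.769²)) = 0.0229, i.e. 2.29%.

%OS ≈ 2.29%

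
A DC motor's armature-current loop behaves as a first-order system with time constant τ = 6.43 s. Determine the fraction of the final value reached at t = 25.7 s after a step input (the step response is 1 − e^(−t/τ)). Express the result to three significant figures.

y/y_∞ ≈ 0.982

y(t)/y_∞ = 1 − e^(−t/τ) = 1 − e^(−25.7/6.43) = 1 − e^(−4.00) = 0.982.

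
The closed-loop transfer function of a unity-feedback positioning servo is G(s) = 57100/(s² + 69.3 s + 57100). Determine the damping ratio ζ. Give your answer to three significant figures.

ζ ≈ 0.145

Matching coefficients with s² + 2ζω_n s + ω_n² gives ω_n² = 57100 ⇒ ω_n = 239 rad/s, and ζ = 69.3/(2ω_n) = 0.145.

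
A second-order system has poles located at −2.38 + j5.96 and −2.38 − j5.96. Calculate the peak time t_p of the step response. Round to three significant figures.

t_p ≈ 0.527 s

t_p = π/ω_d with ω_d = 5.96 (the imaginary part), so t_p = 0.527 s.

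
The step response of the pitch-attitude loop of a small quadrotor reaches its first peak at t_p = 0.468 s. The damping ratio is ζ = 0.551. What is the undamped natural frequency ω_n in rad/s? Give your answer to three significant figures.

Peak time t_p = π/ω_d, so ω_d = π/t_p = π/0.468 = 6.71 rad/s.
ω_n = ω_d/√(1−ζ²) = 6.71/√0.696 = 8.04 rad/s.

ω_n ≈ 8.04 rad/s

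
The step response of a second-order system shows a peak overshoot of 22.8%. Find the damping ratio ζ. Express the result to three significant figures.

ζ ≈ 0.426

Inverting the overshoot relation: ζ = |ln 0.228|/√(π² + ln²0.228) = 0.426.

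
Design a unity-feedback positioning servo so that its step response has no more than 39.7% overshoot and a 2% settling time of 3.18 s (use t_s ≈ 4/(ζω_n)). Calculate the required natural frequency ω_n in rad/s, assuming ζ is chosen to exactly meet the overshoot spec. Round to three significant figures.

ω_n ≈ 4.46 rad/s

ζ = −ln(OS)/√(π² + (ln OS)²). With OS = 0.397, ln OS = −0.9238 and ζ = 0.9238/3.275 = 0.282.
Then ω_n = 4/(ζ t_s) = 4/(0.282 × 3.18) = 4.46 rad/s.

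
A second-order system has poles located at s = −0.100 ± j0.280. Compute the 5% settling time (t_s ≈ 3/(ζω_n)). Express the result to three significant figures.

t_s ≈ 30.0 s

For poles at −σ ± jω_d, ζω_n = σ = 0.100, so t_s ≈ 3/σ = 30.0 s.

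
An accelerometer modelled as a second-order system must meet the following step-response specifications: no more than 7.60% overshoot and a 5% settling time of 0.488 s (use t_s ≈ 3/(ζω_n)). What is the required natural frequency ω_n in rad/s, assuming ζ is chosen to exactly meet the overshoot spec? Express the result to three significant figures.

From %OS = 100·exp(−πζ/√(1−ζ²)), invert to get ζ = −ln(OS)/√(π² + ln²(OS)) with OS = 0.0760.
−ln 0.0760 = 2.577, so ζ = 2.577/√(π² + 6.641) = 0.634.
Then ω_n = 3/(ζ t_s) = 3/(0.634 × 0.488) = 9.69 rad/s.

ω_n ≈ 9.69 rad/s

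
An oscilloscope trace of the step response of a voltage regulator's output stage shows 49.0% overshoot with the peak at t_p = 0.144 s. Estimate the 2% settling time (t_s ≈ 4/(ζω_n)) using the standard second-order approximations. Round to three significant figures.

t_s ≈ 0.807 s

The overshoot fixes ζ = −ln(OS)/√(π²+ln²(OS)) = 0.221.
From t_p = π/ω_d, ω_d = π/0.144 = 21.8 rad/s, so ω_n = ω_d/√(1−ζ²) = 22.4 rad/s.
t_s ≈ 4/(ζω_n) = 4/(0.221·22.4) = 0.807 s.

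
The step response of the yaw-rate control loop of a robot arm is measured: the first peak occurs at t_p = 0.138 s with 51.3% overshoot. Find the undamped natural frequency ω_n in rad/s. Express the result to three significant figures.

ζ from %OS: ζ = |ln 0.513|/√(π²+ln²0.513) = 0.208.
t_p = π/ω_d ⇒ ω_d = 22.8 rad/s; then ω_n = ω_d/√(1−ζ²) = 23.3 rad/s.

ω_n ≈ 23.3 rad/s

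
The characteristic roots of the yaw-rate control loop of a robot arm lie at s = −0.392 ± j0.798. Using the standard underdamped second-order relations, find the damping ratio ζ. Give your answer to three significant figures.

|pole| = ω_n = √(0.392² + 0.798²) = 0.889 rad/s; ζ = cos θ = σ/ω_n = 0.441.

ζ ≈ 0.441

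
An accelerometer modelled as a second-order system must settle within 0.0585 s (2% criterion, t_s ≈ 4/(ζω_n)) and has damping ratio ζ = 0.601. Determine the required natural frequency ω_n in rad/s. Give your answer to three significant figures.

Rearranging t_s ≈ 4/(ζω_n) gives ω_n = 4/(ζ·t_s) = 4/(0.601 × 0.0585) = 114 rad/s.

ω_n ≈ 114 rad/s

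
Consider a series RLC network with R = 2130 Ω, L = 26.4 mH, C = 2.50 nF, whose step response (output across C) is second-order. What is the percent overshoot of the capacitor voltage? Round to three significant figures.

For a series RLC circuit (capacitor voltage as output), ω_n = 1/√(LC) = 1/√(26.4 mH · 2.50 nF) = 123000 rad/s.
ζ = (R/2)·√(C/L) = (2130/2)·√(2.50 nF/26.4 mH) = 0.328.
Overshoot: exp(−π·0.328/√(1−0.328²)) = 0.336, i.e. 33.6%.

%OS ≈ 33.6%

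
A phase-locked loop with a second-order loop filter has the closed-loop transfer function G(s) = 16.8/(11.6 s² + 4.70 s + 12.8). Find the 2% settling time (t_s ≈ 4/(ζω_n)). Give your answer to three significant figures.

t_s ≈ 19.7 s

Dividing through by 11.6: denominator becomes s² + 0.4052 s + 1.103.
So ω_n = √1.103 = 1.05 rad/s and ζ = 0.4052/(2·1.05) = 0.193.
t_s ≈ 4/(ζω_n) = 19.7 s.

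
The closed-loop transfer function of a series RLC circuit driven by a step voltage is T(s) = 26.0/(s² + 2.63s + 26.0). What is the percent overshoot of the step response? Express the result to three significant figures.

Comparing the denominator to s² + 2ζω_n s + ω_n²: ω_n = √26.0 = 5.10 rad/s, and 2ζω_n = 2.63 so ζ = 2.63/(2·5.10) = 0.258.
Overshoot: exp(−π·0.258/√(1−0.258²)) = 0.432, i.e. 43.2%.

%OS ≈ 43.2%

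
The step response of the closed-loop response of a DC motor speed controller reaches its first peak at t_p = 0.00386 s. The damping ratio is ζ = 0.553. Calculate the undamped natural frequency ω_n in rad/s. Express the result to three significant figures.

Peak time t_p = π/ω_d, so ω_d = π/t_p = π/0.00386 = 814 rad/s.
ω_n = ω_d/√(1−ζ²) = 814/√0.694 = 977 rad/s.

ω_n ≈ 977 rad/s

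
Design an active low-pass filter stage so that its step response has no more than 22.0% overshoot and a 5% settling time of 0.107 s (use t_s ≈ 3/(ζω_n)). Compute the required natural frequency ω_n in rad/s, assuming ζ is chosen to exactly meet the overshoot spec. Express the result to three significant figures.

From %OS = 100·exp(−πζ/√(1−ζ²)), invert to get ζ = −ln(OS)/√(π² + ln²(OS)) with OS = 0.220.
−ln 0.220 = 1.514, so ζ = 1.514/√(π² + 2.293) = 0.434.
From t_s ≈ 3/(ζω_n): ω_n = 3/(ζ·t_s) = 3/(0.434·0.107) = 64.6 rad/s.

ω_n ≈ 64.6 rad/s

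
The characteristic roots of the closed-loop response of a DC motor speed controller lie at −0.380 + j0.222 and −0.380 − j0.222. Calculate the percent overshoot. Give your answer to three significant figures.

With σ = 0.380, ω_d = 0.222: ω_n = √(σ²+ω_d²) = 0.440 rad/s, ζ = σ/ω_n = 0.863.
%OS = 100·exp(−πζ/√(1−ζ²)) = 0.462%.

%OS ≈ 0.462%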